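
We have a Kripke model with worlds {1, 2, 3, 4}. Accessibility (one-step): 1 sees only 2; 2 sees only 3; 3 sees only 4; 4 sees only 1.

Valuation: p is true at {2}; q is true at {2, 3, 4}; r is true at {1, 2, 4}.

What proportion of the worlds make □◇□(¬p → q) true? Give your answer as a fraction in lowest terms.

3/4

1: successors {2}; ◇□(¬p → q) there: 2:T. ✓
2: successors {3}; ◇□(¬p → q) there: 3:F. ✗
3: successors {4}; ◇□(¬p → q) there: 4:T. ✓
4: successors {1}; ◇□(¬p → q) there: 1:T. ✓
That's 3 of 4 worlds, so 3/4.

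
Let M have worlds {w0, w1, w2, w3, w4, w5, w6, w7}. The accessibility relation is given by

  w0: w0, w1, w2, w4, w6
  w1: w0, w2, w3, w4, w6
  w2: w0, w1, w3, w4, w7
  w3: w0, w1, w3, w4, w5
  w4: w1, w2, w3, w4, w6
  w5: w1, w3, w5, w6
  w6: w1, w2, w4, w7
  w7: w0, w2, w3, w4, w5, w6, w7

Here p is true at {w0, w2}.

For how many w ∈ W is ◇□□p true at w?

w0: successors {w0, w1, w2, w4, w6}; □□p there: w0:F, w1:F, w2:F, w4:F, w6:F. ✗
w1: successors {w0, w2, w3, w4, w6}; □□p there: w0:F, w2:F, w3:F, w4:F, w6:F. ✗
w2: successors {w0, w1, w3, w4, w7}; □□p there: w0:F, w1:F, w3:F, w4:F, w7:F. ✗
w3: successors {w0, w1, w3, w4, w5}; □□p there: w0:F, w1:F, w3:F, w4:F, w5:F. ✗
w4: successors {w1, w2, w3, w4, w6}; □□p there: w1:F, w2:F, w3:F, w4:F, w6:F. ✗
w5: successors {w1, w3, w5, w6}; □□p there: w1:F, w3:F, w5:F, w6:F. ✗
w6: successors {w1, w2, w4, w7}; □□p there: w1:F, w2:F, w4:F, w7:F. ✗
w7: successors {w0, w2, w3, w4, w5, w6, w7}; □□p there: w0:F, w2:F, w3:F, w4:F, w5:F, w6:F, w7:F. ✗
Satisfying worlds: ∅.

0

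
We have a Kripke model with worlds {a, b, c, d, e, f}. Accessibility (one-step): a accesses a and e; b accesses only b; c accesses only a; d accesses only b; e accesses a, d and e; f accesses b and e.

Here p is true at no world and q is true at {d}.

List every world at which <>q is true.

{e}

a: successors {a, e}; q there: a:F, e:F. ✗
b: successors {b}; q there: b:F. ✗
c: successors {a}; q there: a:F. ✗
d: successors {b}; q there: b:F. ✗
e: successors {a, d, e}; q there: a:F, d:T, e:F. ✓
f: successors {b, e}; q there: b:F, e:F. ✗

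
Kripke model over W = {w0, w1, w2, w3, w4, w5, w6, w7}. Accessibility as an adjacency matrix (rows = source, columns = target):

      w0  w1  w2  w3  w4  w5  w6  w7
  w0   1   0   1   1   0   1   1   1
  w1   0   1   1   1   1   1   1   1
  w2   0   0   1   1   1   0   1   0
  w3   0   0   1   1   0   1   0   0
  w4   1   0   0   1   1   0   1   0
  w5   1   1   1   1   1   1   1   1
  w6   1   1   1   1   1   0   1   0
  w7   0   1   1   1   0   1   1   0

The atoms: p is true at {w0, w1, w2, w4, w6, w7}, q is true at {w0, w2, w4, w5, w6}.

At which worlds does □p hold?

∅

w0: successors {w0, w2, w3, w5, w6, w7}; p there: w0:T, w2:T, w3:F, w5:F, w6:T, w7:T. ✗
w1: successors {w1, w2, w3, w4, w5, w6, w7}; p there: w1:T, w2:T, w3:F, w4:T, w5:F, w6:T, w7:T. ✗
w2: successors {w2, w3, w4, w6}; p there: w2:T, w3:F, w4:T, w6:T. ✗
w3: successors {w2, w3, w5}; p there: w2:T, w3:F, w5:F. ✗
w4: successors {w0, w3, w4, w6}; p there: w0:T, w3:F, w4:T, w6:T. ✗
w5: successors {w0, w1, w2, w3, w4, w5, w6, w7}; p there: w0:T, w1:T, w2:T, w3:F, w4:T, w5:F, w6:T, w7:T. ✗
w6: successors {w0, w1, w2, w3, w4, w6}; p there: w0:T, w1:T, w2:T, w3:F, w4:T, w6:T. ✗
w7: successors {w1, w2, w3, w5, w6}; p there: w1:T, w2:T, w3:F, w5:F, w6:T. ✗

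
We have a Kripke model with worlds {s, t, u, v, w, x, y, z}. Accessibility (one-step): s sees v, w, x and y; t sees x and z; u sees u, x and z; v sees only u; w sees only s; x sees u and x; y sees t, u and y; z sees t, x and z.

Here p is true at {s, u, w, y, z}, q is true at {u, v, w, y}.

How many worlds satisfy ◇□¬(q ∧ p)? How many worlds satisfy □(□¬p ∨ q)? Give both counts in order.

5 and 1

For ◇□¬(q ∧ p):
s: successors {v, w, x, y}; □¬(q ∧ p) there: v:F, w:T, x:F, y:F. ✓
t: successors {x, z}; □¬(q ∧ p) there: x:F, z:T. ✓
u: successors {u, x, z}; □¬(q ∧ p) there: u:F, x:F, z:T. ✓
v: successors {u}; □¬(q ∧ p) there: u:F. ✗
w: successors {s}; □¬(q ∧ p) there: s:F. ✗
x: successors {u, x}; □¬(q ∧ p) there: u:F, x:F. ✗
y: successors {t, u, y}; □¬(q ∧ p) there: t:T, u:F, y:F. ✓
z: successors {t, x, z}; □¬(q ∧ p) there: t:T, x:F, z:T. ✓
— 5 worlds.
For □(□¬p ∨ q):
s: successors {v, w, x, y}; □¬p ∨ q there: v:T, w:T, x:F, y:T. ✗
t: successors {x, z}; □¬p ∨ q there: x:F, z:F. ✗
u: successors {u, x, z}; □¬p ∨ q there: u:T, x:F, z:F. ✗
v: successors {u}; □¬p ∨ q there: u:T. ✓
w: successors {s}; □¬p ∨ q there: s:F. ✗
x: successors {u, x}; □¬p ∨ q there: u:T, x:F. ✗
y: successors {t, u, y}; □¬p ∨ q there: t:F, u:T, y:T. ✗
z: successors {t, x, z}; □¬p ∨ q there: t:F, x:F, z:F. ✗
— 1 world.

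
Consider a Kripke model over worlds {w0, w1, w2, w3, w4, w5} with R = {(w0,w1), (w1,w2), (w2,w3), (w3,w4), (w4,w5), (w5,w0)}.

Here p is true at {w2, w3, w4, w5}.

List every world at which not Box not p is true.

w0: Box not p is T. ✗
w1: Box not p is F. ✓
w2: Box not p is F. ✓
w3: Box not p is F. ✓
w4: Box not p is F. ✓
w5: Box not p is T. ✗

{w1, w2, w3, w4}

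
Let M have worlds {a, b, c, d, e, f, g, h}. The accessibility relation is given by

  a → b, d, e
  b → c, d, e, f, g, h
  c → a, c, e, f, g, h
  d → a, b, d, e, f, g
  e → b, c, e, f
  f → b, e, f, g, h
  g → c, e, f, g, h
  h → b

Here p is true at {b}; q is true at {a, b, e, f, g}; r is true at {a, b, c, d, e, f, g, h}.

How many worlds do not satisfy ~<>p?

a: <>p is T. ✗
b: <>p is F. ✓
c: <>p is F. ✓
d: <>p is T. ✗
e: <>p is T. ✗
f: <>p is T. ✗
g: <>p is F. ✓
h: <>p is T. ✗
Satisfying worlds: {b, c, g}.
So ~<>p fails at the other 5 worlds.

5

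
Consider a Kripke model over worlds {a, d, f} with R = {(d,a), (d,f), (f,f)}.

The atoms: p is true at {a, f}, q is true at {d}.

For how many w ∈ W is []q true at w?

1

a: no successors, so []q holds vacuously. ✓
d: successors {a, f}; q there: a:F, f:F. ✗
f: successors {f}; q there: f:F. ✗
Satisfying worlds: {a}.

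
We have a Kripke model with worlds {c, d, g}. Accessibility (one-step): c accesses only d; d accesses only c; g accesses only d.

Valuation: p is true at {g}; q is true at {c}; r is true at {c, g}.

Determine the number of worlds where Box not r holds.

c: successors {d}; not r there: d:T. ✓
d: successors {c}; not r there: c:F. ✗
g: successors {d}; not r there: d:T. ✓
Satisfying worlds: {c, g}.

2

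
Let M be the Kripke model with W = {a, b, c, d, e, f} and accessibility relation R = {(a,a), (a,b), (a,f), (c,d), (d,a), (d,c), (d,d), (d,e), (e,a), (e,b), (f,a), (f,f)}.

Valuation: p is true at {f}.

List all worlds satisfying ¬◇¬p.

{b}

a: ◇¬p is T. ✗
b: ◇¬p is F. ✓
c: ◇¬p is T. ✗
d: ◇¬p is T. ✗
e: ◇¬p is T. ✗
f: ◇¬p is T. ✗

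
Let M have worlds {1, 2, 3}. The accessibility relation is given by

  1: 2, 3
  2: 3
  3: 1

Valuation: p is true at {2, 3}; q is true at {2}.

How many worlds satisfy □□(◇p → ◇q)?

1: successors {2, 3}; □(◇p → ◇q) there: 2:T, 3:T. ✓
2: successors {3}; □(◇p → ◇q) there: 3:T. ✓
3: successors {1}; □(◇p → ◇q) there: 1:F. ✗
Satisfying worlds: {1, 2}.

2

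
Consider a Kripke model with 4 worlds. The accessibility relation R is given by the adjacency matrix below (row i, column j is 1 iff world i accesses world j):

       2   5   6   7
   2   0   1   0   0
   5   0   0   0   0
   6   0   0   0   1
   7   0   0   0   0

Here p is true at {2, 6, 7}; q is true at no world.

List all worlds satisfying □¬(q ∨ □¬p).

2: successors {5}; ¬(q ∨ □¬p) there: 5:F. ✗
5: no successors, so □¬(q ∨ □¬p) holds vacuously. ✓
6: successors {7}; ¬(q ∨ □¬p) there: 7:F. ✗
7: no successors, so □¬(q ∨ □¬p) holds vacuously. ✓

{5, 7}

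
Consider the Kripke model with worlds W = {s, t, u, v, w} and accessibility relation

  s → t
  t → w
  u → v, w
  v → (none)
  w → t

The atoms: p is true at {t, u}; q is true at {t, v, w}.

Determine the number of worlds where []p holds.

3

s: successors {t}; p there: t:T. ✓
t: successors {w}; p there: w:F. ✗
u: successors {v, w}; p there: v:F, w:F. ✗
v: no successors, so []p holds vacuously. ✓
w: successors {t}; p there: t:T. ✓
Satisfying worlds: {s, v, w}.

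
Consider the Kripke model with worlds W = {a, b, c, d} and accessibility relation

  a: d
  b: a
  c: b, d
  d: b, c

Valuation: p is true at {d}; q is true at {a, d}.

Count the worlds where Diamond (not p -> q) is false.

1

a: successors {d}; not p -> q there: d:T. ✓
b: successors {a}; not p -> q there: a:T. ✓
c: successors {b, d}; not p -> q there: b:F, d:T. ✓
d: successors {b, c}; not p -> q there: b:F, c:F. ✗
Satisfying worlds: {a, b, c}.
So Diamond (not p -> q) fails at the other 1 world.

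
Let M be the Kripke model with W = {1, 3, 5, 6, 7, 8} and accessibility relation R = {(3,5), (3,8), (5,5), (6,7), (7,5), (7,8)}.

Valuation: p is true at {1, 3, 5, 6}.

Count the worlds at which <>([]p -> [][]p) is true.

1: no successors, so <>([]p -> [][]p) fails. ✗
3: successors {5, 8}; []p -> [][]p there: 5:T, 8:T. ✓
5: successors {5}; []p -> [][]p there: 5:T. ✓
6: successors {7}; []p -> [][]p there: 7:T. ✓
7: successors {5, 8}; []p -> [][]p there: 5:T, 8:T. ✓
8: no successors, so <>([]p -> [][]p) fails. ✗
Satisfying worlds: {3, 5, 6, 7}.

4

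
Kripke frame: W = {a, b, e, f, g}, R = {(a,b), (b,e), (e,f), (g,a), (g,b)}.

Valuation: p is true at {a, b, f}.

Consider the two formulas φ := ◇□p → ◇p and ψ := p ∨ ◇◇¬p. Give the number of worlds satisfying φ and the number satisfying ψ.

4 and 4

For ◇□p → ◇p:
a: ◇□p is F, ◇p is T. ✓
b: ◇□p is T, ◇p is F. ✗
e: ◇□p is T, ◇p is T. ✓
f: ◇□p is F, ◇p is F. ✓
g: ◇□p is T, ◇p is T. ✓
— 4 worlds.
For p ∨ ◇◇¬p:
a: p is T, ◇◇¬p is T. ✓
b: p is T, ◇◇¬p is F. ✓
e: p is F, ◇◇¬p is F. ✗
f: p is T, ◇◇¬p is F. ✓
g: p is F, ◇◇¬p is T. ✓
— 4 worlds.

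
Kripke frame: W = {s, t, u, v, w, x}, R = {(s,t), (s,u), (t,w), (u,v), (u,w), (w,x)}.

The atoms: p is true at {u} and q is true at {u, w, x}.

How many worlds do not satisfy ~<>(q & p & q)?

s: <>(q & p & q) is T. ✗
t: <>(q & p & q) is F. ✓
u: <>(q & p & q) is F. ✓
v: <>(q & p & q) is F. ✓
w: <>(q & p & q) is F. ✓
x: <>(q & p & q) is F. ✓
Satisfying worlds: {t, u, v, w, x}.
So ~<>(q & p & q) fails at the other 1 world.

1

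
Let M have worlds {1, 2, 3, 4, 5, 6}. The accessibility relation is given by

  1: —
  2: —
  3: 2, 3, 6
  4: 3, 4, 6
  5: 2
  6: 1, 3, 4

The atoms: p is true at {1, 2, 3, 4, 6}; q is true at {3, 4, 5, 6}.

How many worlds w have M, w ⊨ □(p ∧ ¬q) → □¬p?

5

1: □(p ∧ ¬q) is T, □¬p is T. ✓
2: □(p ∧ ¬q) is T, □¬p is T. ✓
3: □(p ∧ ¬q) is F, □¬p is F. ✓
4: □(p ∧ ¬q) is F, □¬p is F. ✓
5: □(p ∧ ¬q) is T, □¬p is F. ✗
6: □(p ∧ ¬q) is F, □¬p is F. ✓
Satisfying worlds: {1, 2, 3, 4, 6}.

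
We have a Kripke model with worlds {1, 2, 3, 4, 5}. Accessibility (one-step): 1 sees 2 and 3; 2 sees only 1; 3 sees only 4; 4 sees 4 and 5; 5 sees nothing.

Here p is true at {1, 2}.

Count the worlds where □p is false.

1: successors {2, 3}; p there: 2:T, 3:F. ✗
2: successors {1}; p there: 1:T. ✓
3: successors {4}; p there: 4:F. ✗
4: successors {4, 5}; p there: 4:F, 5:F. ✗
5: no successors, so □p holds vacuously. ✓
Satisfying worlds: {2, 5}.
So □p fails at the other 3 worlds.

3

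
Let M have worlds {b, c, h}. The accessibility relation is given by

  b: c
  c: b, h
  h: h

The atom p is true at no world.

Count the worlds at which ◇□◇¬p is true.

b: successors {c}; □◇¬p there: c:T. ✓
c: successors {b, h}; □◇¬p there: b:T, h:T. ✓
h: successors {h}; □◇¬p there: h:T. ✓
Satisfying worlds: {b, c, h}.

3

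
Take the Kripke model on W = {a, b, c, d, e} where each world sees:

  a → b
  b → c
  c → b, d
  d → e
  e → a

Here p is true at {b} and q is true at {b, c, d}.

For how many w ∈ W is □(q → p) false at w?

2

a: successors {b}; q → p there: b:T. ✓
b: successors {c}; q → p there: c:F. ✗
c: successors {b, d}; q → p there: b:T, d:F. ✗
d: successors {e}; q → p there: e:T. ✓
e: successors {a}; q → p there: a:T. ✓
Satisfying worlds: {a, d, e}.
So □(q → p) fails at the other 2 worlds.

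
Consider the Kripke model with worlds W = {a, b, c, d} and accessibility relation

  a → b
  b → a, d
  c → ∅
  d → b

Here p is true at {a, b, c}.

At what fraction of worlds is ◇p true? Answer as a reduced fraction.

3/4

a: successors {b}; p there: b:T. ✓
b: successors {a, d}; p there: a:T, d:F. ✓
c: no successors, so ◇p fails. ✗
d: successors {b}; p there: b:T. ✓
That's 3 of 4 worlds, so 3/4.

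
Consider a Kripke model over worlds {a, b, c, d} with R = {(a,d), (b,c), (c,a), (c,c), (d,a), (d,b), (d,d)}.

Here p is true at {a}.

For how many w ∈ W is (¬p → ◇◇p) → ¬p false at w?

1

a: ¬p → ◇◇p is T, ¬p is F. ✗
b: ¬p → ◇◇p is T, ¬p is T. ✓
c: ¬p → ◇◇p is T, ¬p is T. ✓
d: ¬p → ◇◇p is T, ¬p is T. ✓
Satisfying worlds: {b, c, d}.
So (¬p → ◇◇p) → ¬p fails at the other 1 world.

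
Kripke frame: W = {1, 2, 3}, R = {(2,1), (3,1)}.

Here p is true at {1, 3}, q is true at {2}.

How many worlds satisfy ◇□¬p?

2

1: no successors, so ◇□¬p fails. ✗
2: successors {1}; □¬p there: 1:T. ✓
3: successors {1}; □¬p there: 1:T. ✓
Satisfying worlds: {2, 3}.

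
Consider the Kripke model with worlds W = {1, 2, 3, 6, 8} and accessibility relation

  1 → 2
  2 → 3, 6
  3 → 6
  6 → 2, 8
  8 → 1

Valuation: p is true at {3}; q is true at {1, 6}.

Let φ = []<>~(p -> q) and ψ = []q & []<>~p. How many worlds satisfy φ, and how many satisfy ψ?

For []<>~(p -> q):
1: successors {2}; <>~(p -> q) there: 2:T. ✓
2: successors {3, 6}; <>~(p -> q) there: 3:F, 6:F. ✗
3: successors {6}; <>~(p -> q) there: 6:F. ✗
6: successors {2, 8}; <>~(p -> q) there: 2:T, 8:F. ✗
8: successors {1}; <>~(p -> q) there: 1:F. ✗
— 1 world.
For []q & []<>~p:
1: []q is F, []<>~p is T. ✗
2: []q is F, []<>~p is T. ✗
3: []q is T, []<>~p is T. ✓
6: []q is F, []<>~p is T. ✗
8: []q is T, []<>~p is T. ✓
— 2 worlds.

1 and 2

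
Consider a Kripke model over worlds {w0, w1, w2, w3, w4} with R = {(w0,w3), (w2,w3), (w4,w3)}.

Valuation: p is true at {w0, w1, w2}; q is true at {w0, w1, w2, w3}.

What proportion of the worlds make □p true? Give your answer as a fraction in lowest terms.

w0: successors {w3}; p there: w3:F. ✗
w1: no successors, so □p holds vacuously. ✓
w2: successors {w3}; p there: w3:F. ✗
w3: no successors, so □p holds vacuously. ✓
w4: successors {w3}; p there: w3:F. ✗
That's 2 of 5 worlds, so 2/5.

2/5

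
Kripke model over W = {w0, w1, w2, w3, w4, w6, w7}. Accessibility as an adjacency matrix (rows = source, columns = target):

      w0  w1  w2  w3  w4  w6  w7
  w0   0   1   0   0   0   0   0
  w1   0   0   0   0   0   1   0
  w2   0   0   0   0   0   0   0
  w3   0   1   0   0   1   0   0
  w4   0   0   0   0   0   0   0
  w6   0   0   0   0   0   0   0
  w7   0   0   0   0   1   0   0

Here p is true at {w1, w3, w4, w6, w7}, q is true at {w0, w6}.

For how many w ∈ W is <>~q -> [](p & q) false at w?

w0: <>~q is T, [](p & q) is F. ✗
w1: <>~q is F, [](p & q) is T. ✓
w2: <>~q is F, [](p & q) is T. ✓
w3: <>~q is T, [](p & q) is F. ✗
w4: <>~q is F, [](p & q) is T. ✓
w6: <>~q is F, [](p & q) is T. ✓
w7: <>~q is T, [](p & q) is F. ✗
Satisfying worlds: {w1, w2, w4, w6}.
So <>~q -> [](p & q) fails at the other 3 worlds.

3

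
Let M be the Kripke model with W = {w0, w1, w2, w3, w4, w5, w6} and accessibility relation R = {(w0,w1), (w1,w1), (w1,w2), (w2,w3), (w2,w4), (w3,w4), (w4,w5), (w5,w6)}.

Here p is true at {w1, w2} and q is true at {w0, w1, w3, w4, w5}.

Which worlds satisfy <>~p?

w0: successors {w1}; ~p there: w1:F. ✗
w1: successors {w1, w2}; ~p there: w1:F, w2:F. ✗
w2: successors {w3, w4}; ~p there: w3:T, w4:T. ✓
w3: successors {w4}; ~p there: w4:T. ✓
w4: successors {w5}; ~p there: w5:T. ✓
w5: successors {w6}; ~p there: w6:T. ✓
w6: no successors, so <>~p fails. ✗

{w2, w3, w4, w5}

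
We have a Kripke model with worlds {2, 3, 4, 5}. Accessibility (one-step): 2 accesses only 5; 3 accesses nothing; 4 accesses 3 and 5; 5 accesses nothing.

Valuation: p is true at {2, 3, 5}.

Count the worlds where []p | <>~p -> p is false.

1

2: []p | <>~p is T, p is T. ✓
3: []p | <>~p is T, p is T. ✓
4: []p | <>~p is T, p is F. ✗
5: []p | <>~p is T, p is T. ✓
Satisfying worlds: {2, 3, 5}.
So []p | <>~p -> p fails at the other 1 world.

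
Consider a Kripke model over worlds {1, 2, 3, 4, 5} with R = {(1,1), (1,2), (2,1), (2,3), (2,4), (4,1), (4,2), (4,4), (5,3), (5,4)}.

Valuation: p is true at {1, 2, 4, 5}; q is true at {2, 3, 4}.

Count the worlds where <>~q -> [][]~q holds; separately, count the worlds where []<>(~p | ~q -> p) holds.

2 and 3

For <>~q -> [][]~q:
1: <>~q is T, [][]~q is F. ✗
2: <>~q is T, [][]~q is F. ✗
3: <>~q is F, [][]~q is T. ✓
4: <>~q is T, [][]~q is F. ✗
5: <>~q is F, [][]~q is F. ✓
— 2 worlds.
For []<>(~p | ~q -> p):
1: successors {1, 2}; <>(~p | ~q -> p) there: 1:T, 2:T. ✓
2: successors {1, 3, 4}; <>(~p | ~q -> p) there: 1:T, 3:F, 4:T. ✗
3: no successors, so []<>(~p | ~q -> p) holds vacuously. ✓
4: successors {1, 2, 4}; <>(~p | ~q -> p) there: 1:T, 2:T, 4:T. ✓
5: successors {3, 4}; <>(~p | ~q -> p) there: 3:F, 4:T. ✗
— 3 worlds.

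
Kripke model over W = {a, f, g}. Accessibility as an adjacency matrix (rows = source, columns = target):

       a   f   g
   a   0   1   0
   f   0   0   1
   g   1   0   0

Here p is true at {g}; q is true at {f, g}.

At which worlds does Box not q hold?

{g}

a: successors {f}; not q there: f:F. ✗
f: successors {g}; not q there: g:F. ✗
g: successors {a}; not q there: a:T. ✓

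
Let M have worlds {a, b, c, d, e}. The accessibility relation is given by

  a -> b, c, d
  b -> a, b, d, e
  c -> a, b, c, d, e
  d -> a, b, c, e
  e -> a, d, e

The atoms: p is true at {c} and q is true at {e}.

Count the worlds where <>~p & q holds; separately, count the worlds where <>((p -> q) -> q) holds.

1 and 5

For <>~p & q:
a: <>~p is T, q is F. ✗
b: <>~p is T, q is F. ✗
c: <>~p is T, q is F. ✗
d: <>~p is T, q is F. ✗
e: <>~p is T, q is T. ✓
— 1 world.
For <>((p -> q) -> q):
a: successors {b, c, d}; (p -> q) -> q there: b:F, c:T, d:F. ✓
b: successors {a, b, d, e}; (p -> q) -> q there: a:F, b:F, d:F, e:T. ✓
c: successors {a, b, c, d, e}; (p -> q) -> q there: a:F, b:F, c:T, d:F, e:T. ✓
d: successors {a, b, c, e}; (p -> q) -> q there: a:F, b:F, c:T, e:T. ✓
e: successors {a, d, e}; (p -> q) -> q there: a:F, d:F, e:T. ✓
— 5 worlds.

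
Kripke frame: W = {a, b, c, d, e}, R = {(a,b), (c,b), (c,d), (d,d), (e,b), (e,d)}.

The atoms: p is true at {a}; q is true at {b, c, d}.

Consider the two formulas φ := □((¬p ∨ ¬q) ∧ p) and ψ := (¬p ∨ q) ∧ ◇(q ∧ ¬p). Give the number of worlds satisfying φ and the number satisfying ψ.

1 and 3

For □((¬p ∨ ¬q) ∧ p):
a: successors {b}; (¬p ∨ ¬q) ∧ p there: b:F. ✗
b: no successors, so □((¬p ∨ ¬q) ∧ p) holds vacuously. ✓
c: successors {b, d}; (¬p ∨ ¬q) ∧ p there: b:F, d:F. ✗
d: successors {d}; (¬p ∨ ¬q) ∧ p there: d:F. ✗
e: successors {b, d}; (¬p ∨ ¬q) ∧ p there: b:F, d:F. ✗
— 1 world.
For (¬p ∨ q) ∧ ◇(q ∧ ¬p):
a: ¬p ∨ q is F, ◇(q ∧ ¬p) is T. ✗
b: ¬p ∨ q is T, ◇(q ∧ ¬p) is F. ✗
c: ¬p ∨ q is T, ◇(q ∧ ¬p) is T. ✓
d: ¬p ∨ q is T, ◇(q ∧ ¬p) is T. ✓
e: ¬p ∨ q is T, ◇(q ∧ ¬p) is T. ✓
— 3 worlds.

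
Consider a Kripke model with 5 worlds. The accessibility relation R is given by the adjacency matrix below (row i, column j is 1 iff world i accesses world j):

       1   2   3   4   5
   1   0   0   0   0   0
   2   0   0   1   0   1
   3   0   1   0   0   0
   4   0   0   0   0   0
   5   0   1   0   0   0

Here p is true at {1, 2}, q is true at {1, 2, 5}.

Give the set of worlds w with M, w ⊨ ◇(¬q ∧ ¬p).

{2}

1: no successors, so ◇(¬q ∧ ¬p) fails. ✗
2: successors {3, 5}; ¬q ∧ ¬p there: 3:T, 5:F. ✓
3: successors {2}; ¬q ∧ ¬p there: 2:F. ✗
4: no successors, so ◇(¬q ∧ ¬p) fails. ✗
5: successors {2}; ¬q ∧ ¬p there: 2:F. ✗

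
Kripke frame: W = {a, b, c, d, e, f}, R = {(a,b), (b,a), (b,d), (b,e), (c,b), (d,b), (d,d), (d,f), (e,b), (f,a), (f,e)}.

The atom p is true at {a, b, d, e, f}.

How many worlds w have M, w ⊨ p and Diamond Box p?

5

a: p is T, Diamond Box p is T. ✓
b: p is T, Diamond Box p is T. ✓
c: p is F, Diamond Box p is T. ✗
d: p is T, Diamond Box p is T. ✓
e: p is T, Diamond Box p is T. ✓
f: p is T, Diamond Box p is T. ✓
Satisfying worlds: {a, b, d, e, f}.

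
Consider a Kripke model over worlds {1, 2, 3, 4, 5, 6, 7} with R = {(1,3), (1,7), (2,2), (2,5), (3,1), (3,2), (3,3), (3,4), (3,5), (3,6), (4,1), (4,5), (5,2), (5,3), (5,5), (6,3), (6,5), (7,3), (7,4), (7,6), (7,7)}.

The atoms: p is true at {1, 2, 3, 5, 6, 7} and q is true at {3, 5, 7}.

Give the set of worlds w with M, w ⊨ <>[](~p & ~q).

∅

1: successors {3, 7}; [](~p & ~q) there: 3:F, 7:F. ✗
2: successors {2, 5}; [](~p & ~q) there: 2:F, 5:F. ✗
3: successors {1, 2, 3, 4, 5, 6}; [](~p & ~q) there: 1:F, 2:F, 3:F, 4:F, 5:F, 6:F. ✗
4: successors {1, 5}; [](~p & ~q) there: 1:F, 5:F. ✗
5: successors {2, 3, 5}; [](~p & ~q) there: 2:F, 3:F, 5:F. ✗
6: successors {3, 5}; [](~p & ~q) there: 3:F, 5:F. ✗
7: successors {3, 4, 6, 7}; [](~p & ~q) there: 3:F, 4:F, 6:F, 7:F. ✗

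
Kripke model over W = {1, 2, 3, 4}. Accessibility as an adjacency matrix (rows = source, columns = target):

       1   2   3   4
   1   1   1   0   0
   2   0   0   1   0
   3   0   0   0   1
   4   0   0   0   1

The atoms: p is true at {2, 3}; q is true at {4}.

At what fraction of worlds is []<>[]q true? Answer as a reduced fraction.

1: successors {1, 2}; <>[]q there: 1:F, 2:T. ✗
2: successors {3}; <>[]q there: 3:T. ✓
3: successors {4}; <>[]q there: 4:T. ✓
4: successors {4}; <>[]q there: 4:T. ✓
That's 3 of 4 worlds, so 3/4.

3/4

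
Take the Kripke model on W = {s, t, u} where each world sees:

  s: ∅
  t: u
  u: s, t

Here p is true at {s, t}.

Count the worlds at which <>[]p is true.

2

s: no successors, so <>[]p fails. ✗
t: successors {u}; []p there: u:T. ✓
u: successors {s, t}; []p there: s:T, t:F. ✓
Satisfying worlds: {t, u}.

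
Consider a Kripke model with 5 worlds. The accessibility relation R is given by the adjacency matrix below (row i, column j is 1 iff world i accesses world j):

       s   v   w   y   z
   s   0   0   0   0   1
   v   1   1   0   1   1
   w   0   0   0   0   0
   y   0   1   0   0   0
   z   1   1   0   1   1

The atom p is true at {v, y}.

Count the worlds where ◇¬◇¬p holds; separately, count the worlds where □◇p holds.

2 and 3

For ◇¬◇¬p:
s: successors {z}; ¬◇¬p there: z:F. ✗
v: successors {s, v, y, z}; ¬◇¬p there: s:F, v:F, y:T, z:F. ✓
w: no successors, so ◇¬◇¬p fails. ✗
y: successors {v}; ¬◇¬p there: v:F. ✗
z: successors {s, v, y, z}; ¬◇¬p there: s:F, v:F, y:T, z:F. ✓
— 2 worlds.
For □◇p:
s: successors {z}; ◇p there: z:T. ✓
v: successors {s, v, y, z}; ◇p there: s:F, v:T, y:T, z:T. ✗
w: no successors, so □◇p holds vacuously. ✓
y: successors {v}; ◇p there: v:T. ✓
z: successors {s, v, y, z}; ◇p there: s:F, v:T, y:T, z:T. ✗
— 3 worlds.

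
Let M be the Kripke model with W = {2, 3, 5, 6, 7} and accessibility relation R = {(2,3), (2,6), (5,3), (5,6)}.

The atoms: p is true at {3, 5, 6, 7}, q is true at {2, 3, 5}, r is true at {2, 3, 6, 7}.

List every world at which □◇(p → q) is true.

2: successors {3, 6}; ◇(p → q) there: 3:F, 6:F. ✗
3: no successors, so □◇(p → q) holds vacuously. ✓
5: successors {3, 6}; ◇(p → q) there: 3:F, 6:F. ✗
6: no successors, so □◇(p → q) holds vacuously. ✓
7: no successors, so □◇(p → q) holds vacuously. ✓

{3, 6, 7}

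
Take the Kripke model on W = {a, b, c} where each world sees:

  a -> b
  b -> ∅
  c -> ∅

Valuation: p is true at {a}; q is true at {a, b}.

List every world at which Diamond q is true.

a: successors {b}; q there: b:T. ✓
b: no successors, so Diamond q fails. ✗
c: no successors, so Diamond q fails. ✗

{a}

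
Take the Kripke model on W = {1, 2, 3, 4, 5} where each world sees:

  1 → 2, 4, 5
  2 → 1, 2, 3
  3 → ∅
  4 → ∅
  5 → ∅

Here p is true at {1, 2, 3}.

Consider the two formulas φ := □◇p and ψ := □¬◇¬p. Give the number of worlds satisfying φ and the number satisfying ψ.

For □◇p:
1: successors {2, 4, 5}; ◇p there: 2:T, 4:F, 5:F. ✗
2: successors {1, 2, 3}; ◇p there: 1:T, 2:T, 3:F. ✗
3: no successors, so □◇p holds vacuously. ✓
4: no successors, so □◇p holds vacuously. ✓
5: no successors, so □◇p holds vacuously. ✓
— 3 worlds.
For □¬◇¬p:
1: successors {2, 4, 5}; ¬◇¬p there: 2:T, 4:T, 5:T. ✓
2: successors {1, 2, 3}; ¬◇¬p there: 1:F, 2:T, 3:T. ✗
3: no successors, so □¬◇¬p holds vacuously. ✓
4: no successors, so □¬◇¬p holds vacuously. ✓
5: no successors, so □¬◇¬p holds vacuously. ✓
— 4 worlds.

3 and 4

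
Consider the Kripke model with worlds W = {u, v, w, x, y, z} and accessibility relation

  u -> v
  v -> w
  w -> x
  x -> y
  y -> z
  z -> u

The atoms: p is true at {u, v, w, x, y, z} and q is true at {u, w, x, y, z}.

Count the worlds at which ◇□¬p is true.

u: successors {v}; □¬p there: v:F. ✗
v: successors {w}; □¬p there: w:F. ✗
w: successors {x}; □¬p there: x:F. ✗
x: successors {y}; □¬p there: y:F. ✗
y: successors {z}; □¬p there: z:F. ✗
z: successors {u}; □¬p there: u:F. ✗
Satisfying worlds: ∅.

0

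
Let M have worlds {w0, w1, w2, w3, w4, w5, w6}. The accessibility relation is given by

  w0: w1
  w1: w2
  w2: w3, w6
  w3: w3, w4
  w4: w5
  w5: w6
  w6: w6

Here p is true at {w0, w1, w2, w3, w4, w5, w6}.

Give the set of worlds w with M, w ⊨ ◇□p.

w0: successors {w1}; □p there: w1:T. ✓
w1: successors {w2}; □p there: w2:T. ✓
w2: successors {w3, w6}; □p there: w3:T, w6:T. ✓
w3: successors {w3, w4}; □p there: w3:T, w4:T. ✓
w4: successors {w5}; □p there: w5:T. ✓
w5: successors {w6}; □p there: w6:T. ✓
w6: successors {w6}; □p there: w6:T. ✓

{w0, w1, w2, w3, w4, w5, w6}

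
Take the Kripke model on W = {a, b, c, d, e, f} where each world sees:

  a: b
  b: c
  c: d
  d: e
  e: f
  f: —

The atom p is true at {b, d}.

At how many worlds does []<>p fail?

4

a: successors {b}; <>p there: b:F. ✗
b: successors {c}; <>p there: c:T. ✓
c: successors {d}; <>p there: d:F. ✗
d: successors {e}; <>p there: e:F. ✗
e: successors {f}; <>p there: f:F. ✗
f: no successors, so []<>p holds vacuously. ✓
Satisfying worlds: {b, f}.
So []<>p fails at the other 4 worlds.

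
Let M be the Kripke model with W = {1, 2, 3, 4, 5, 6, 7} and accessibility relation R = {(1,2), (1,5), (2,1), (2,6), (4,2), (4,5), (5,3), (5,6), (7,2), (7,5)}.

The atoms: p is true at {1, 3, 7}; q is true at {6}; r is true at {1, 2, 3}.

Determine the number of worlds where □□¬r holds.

3

1: successors {2, 5}; □¬r there: 2:F, 5:F. ✗
2: successors {1, 6}; □¬r there: 1:F, 6:T. ✗
3: no successors, so □□¬r holds vacuously. ✓
4: successors {2, 5}; □¬r there: 2:F, 5:F. ✗
5: successors {3, 6}; □¬r there: 3:T, 6:T. ✓
6: no successors, so □□¬r holds vacuously. ✓
7: successors {2, 5}; □¬r there: 2:F, 5:F. ✗
Satisfying worlds: {3, 5, 6}.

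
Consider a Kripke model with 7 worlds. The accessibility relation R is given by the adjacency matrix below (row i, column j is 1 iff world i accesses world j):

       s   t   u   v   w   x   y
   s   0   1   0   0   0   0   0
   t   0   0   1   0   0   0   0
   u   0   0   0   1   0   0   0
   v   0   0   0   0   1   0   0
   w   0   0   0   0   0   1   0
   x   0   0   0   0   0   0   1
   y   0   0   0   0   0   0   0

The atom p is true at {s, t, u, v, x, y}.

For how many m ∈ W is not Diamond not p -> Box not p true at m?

2

s: not Diamond not p is T, Box not p is F. ✗
t: not Diamond not p is T, Box not p is F. ✗
u: not Diamond not p is T, Box not p is F. ✗
v: not Diamond not p is F, Box not p is T. ✓
w: not Diamond not p is T, Box not p is F. ✗
x: not Diamond not p is T, Box not p is F. ✗
y: not Diamond not p is T, Box not p is T. ✓
Satisfying worlds: {v, y}.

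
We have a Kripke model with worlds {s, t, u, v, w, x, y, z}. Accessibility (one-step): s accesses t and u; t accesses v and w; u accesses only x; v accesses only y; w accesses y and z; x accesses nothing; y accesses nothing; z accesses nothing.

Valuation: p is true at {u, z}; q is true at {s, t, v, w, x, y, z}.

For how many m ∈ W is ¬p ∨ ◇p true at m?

s: ¬p is T, ◇p is T. ✓
t: ¬p is T, ◇p is F. ✓
u: ¬p is F, ◇p is F. ✗
v: ¬p is T, ◇p is F. ✓
w: ¬p is T, ◇p is T. ✓
x: ¬p is T, ◇p is F. ✓
y: ¬p is T, ◇p is F. ✓
z: ¬p is F, ◇p is F. ✗
Satisfying worlds: {s, t, v, w, x, y}.

6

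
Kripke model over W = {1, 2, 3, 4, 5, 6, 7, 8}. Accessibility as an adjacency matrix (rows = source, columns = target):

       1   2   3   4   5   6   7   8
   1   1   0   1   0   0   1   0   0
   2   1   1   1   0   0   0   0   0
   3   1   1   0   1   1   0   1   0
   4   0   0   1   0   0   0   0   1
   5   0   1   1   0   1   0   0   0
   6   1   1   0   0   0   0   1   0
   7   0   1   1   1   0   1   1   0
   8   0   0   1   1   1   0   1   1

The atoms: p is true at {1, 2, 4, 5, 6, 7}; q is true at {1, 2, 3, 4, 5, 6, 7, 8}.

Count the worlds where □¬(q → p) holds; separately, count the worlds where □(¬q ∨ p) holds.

For □¬(q → p):
1: successors {1, 3, 6}; ¬(q → p) there: 1:F, 3:T, 6:F. ✗
2: successors {1, 2, 3}; ¬(q → p) there: 1:F, 2:F, 3:T. ✗
3: successors {1, 2, 4, 5, 7}; ¬(q → p) there: 1:F, 2:F, 4:F, 5:F, 7:F. ✗
4: successors {3, 8}; ¬(q → p) there: 3:T, 8:T. ✓
5: successors {2, 3, 5}; ¬(q → p) there: 2:F, 3:T, 5:F. ✗
6: successors {1, 2, 7}; ¬(q → p) there: 1:F, 2:F, 7:F. ✗
7: successors {2, 3, 4, 6, 7}; ¬(q → p) there: 2:F, 3:T, 4:F, 6:F, 7:F. ✗
8: successors {3, 4, 5, 7, 8}; ¬(q → p) there: 3:T, 4:F, 5:F, 7:F, 8:T. ✗
— 1 world.
For □(¬q ∨ p):
1: successors {1, 3, 6}; ¬q ∨ p there: 1:T, 3:F, 6:T. ✗
2: successors {1, 2, 3}; ¬q ∨ p there: 1:T, 2:T, 3:F. ✗
3: successors {1, 2, 4, 5, 7}; ¬q ∨ p there: 1:T, 2:T, 4:T, 5:T, 7:T. ✓
4: successors {3, 8}; ¬q ∨ p there: 3:F, 8:F. ✗
5: successors {2, 3, 5}; ¬q ∨ p there: 2:T, 3:F, 5:T. ✗
6: successors {1, 2, 7}; ¬q ∨ p there: 1:T, 2:T, 7:T. ✓
7: successors {2, 3, 4, 6, 7}; ¬q ∨ p there: 2:T, 3:F, 4:T, 6:T, 7:T. ✗
8: successors {3, 4, 5, 7, 8}; ¬q ∨ p there: 3:F, 4:T, 5:T, 7:T, 8:F. ✗
— 2 worlds.

1 and 2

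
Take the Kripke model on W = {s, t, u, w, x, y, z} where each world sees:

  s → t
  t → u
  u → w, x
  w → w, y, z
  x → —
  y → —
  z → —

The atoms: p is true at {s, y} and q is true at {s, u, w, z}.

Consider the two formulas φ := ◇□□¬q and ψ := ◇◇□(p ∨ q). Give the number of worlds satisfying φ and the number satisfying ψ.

2 and 3

For ◇□□¬q:
s: successors {t}; □□¬q there: t:F. ✗
t: successors {u}; □□¬q there: u:F. ✗
u: successors {w, x}; □□¬q there: w:F, x:T. ✓
w: successors {w, y, z}; □□¬q there: w:F, y:T, z:T. ✓
x: no successors, so ◇□□¬q fails. ✗
y: no successors, so ◇□□¬q fails. ✗
z: no successors, so ◇□□¬q fails. ✗
— 2 worlds.
For ◇◇□(p ∨ q):
s: successors {t}; ◇□(p ∨ q) there: t:F. ✗
t: successors {u}; ◇□(p ∨ q) there: u:T. ✓
u: successors {w, x}; ◇□(p ∨ q) there: w:T, x:F. ✓
w: successors {w, y, z}; ◇□(p ∨ q) there: w:T, y:F, z:F. ✓
x: no successors, so ◇◇□(p ∨ q) fails. ✗
y: no successors, so ◇◇□(p ∨ q) fails. ✗
z: no successors, so ◇◇□(p ∨ q) fails. ✗
— 3 worlds.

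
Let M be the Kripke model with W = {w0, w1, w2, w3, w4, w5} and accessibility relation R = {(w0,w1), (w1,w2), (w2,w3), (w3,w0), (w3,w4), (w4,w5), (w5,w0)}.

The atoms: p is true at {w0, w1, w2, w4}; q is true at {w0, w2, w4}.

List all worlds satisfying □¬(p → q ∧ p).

w0: successors {w1}; ¬(p → q ∧ p) there: w1:T. ✓
w1: successors {w2}; ¬(p → q ∧ p) there: w2:F. ✗
w2: successors {w3}; ¬(p → q ∧ p) there: w3:F. ✗
w3: successors {w0, w4}; ¬(p → q ∧ p) there: w0:F, w4:F. ✗
w4: successors {w5}; ¬(p → q ∧ p) there: w5:F. ✗
w5: successors {w0}; ¬(p → q ∧ p) there: w0:F. ✗

{w0}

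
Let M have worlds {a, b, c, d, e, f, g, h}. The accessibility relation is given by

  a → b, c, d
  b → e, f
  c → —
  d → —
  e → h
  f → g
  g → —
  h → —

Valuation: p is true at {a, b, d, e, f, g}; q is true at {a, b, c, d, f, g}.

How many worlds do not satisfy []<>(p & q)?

4

a: successors {b, c, d}; <>(p & q) there: b:T, c:F, d:F. ✗
b: successors {e, f}; <>(p & q) there: e:F, f:T. ✗
c: no successors, so []<>(p & q) holds vacuously. ✓
d: no successors, so []<>(p & q) holds vacuously. ✓
e: successors {h}; <>(p & q) there: h:F. ✗
f: successors {g}; <>(p & q) there: g:F. ✗
g: no successors, so []<>(p & q) holds vacuously. ✓
h: no successors, so []<>(p & q) holds vacuously. ✓
Satisfying worlds: {c, d, g, h}.
So []<>(p & q) fails at the other 4 worlds.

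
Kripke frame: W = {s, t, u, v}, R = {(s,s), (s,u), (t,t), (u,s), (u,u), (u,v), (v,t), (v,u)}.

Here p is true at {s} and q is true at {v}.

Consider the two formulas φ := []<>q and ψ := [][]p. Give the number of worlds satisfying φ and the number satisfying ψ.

For []<>q:
s: successors {s, u}; <>q there: s:F, u:T. ✗
t: successors {t}; <>q there: t:F. ✗
u: successors {s, u, v}; <>q there: s:F, u:T, v:F. ✗
v: successors {t, u}; <>q there: t:F, u:T. ✗
— 0 worlds.
For [][]p:
s: successors {s, u}; []p there: s:F, u:F. ✗
t: successors {t}; []p there: t:F. ✗
u: successors {s, u, v}; []p there: s:F, u:F, v:F. ✗
v: successors {t, u}; []p there: t:F, u:F. ✗
— 0 worlds.

0 and 0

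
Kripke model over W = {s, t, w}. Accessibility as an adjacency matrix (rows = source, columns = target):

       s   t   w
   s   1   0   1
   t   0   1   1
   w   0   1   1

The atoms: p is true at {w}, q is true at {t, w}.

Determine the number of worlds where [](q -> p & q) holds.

s: successors {s, w}; q -> p & q there: s:T, w:T. ✓
t: successors {t, w}; q -> p & q there: t:F, w:T. ✗
w: successors {t, w}; q -> p & q there: t:F, w:T. ✗
Satisfying worlds: {s}.

1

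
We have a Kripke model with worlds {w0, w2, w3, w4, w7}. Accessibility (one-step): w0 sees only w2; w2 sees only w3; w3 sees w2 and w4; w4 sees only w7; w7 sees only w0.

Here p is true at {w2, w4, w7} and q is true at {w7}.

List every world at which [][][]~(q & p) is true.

{w0, w3, w4, w7}

w0: successors {w2}; [][]~(q & p) there: w2:T. ✓
w2: successors {w3}; [][]~(q & p) there: w3:F. ✗
w3: successors {w2, w4}; [][]~(q & p) there: w2:T, w4:T. ✓
w4: successors {w7}; [][]~(q & p) there: w7:T. ✓
w7: successors {w0}; [][]~(q & p) there: w0:T. ✓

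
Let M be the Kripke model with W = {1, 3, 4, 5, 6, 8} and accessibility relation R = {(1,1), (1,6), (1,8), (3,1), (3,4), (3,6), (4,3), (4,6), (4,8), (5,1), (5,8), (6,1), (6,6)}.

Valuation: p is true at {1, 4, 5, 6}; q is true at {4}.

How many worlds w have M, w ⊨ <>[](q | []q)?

1: successors {1, 6, 8}; [](q | []q) there: 1:F, 6:F, 8:T. ✓
3: successors {1, 4, 6}; [](q | []q) there: 1:F, 4:F, 6:F. ✗
4: successors {3, 6, 8}; [](q | []q) there: 3:F, 6:F, 8:T. ✓
5: successors {1, 8}; [](q | []q) there: 1:F, 8:T. ✓
6: successors {1, 6}; [](q | []q) there: 1:F, 6:F. ✗
8: no successors, so <>[](q | []q) fails. ✗
Satisfying worlds: {1, 4, 5}.

3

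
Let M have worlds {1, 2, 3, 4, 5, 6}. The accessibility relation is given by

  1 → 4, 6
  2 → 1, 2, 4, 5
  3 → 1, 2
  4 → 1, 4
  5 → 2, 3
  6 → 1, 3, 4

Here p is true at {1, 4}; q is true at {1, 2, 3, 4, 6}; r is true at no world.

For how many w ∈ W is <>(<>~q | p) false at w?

1: successors {4, 6}; <>~q | p there: 4:T, 6:F. ✓
2: successors {1, 2, 4, 5}; <>~q | p there: 1:T, 2:T, 4:T, 5:F. ✓
3: successors {1, 2}; <>~q | p there: 1:T, 2:T. ✓
4: successors {1, 4}; <>~q | p there: 1:T, 4:T. ✓
5: successors {2, 3}; <>~q | p there: 2:T, 3:F. ✓
6: successors {1, 3, 4}; <>~q | p there: 1:T, 3:F, 4:T. ✓
Satisfying worlds: {1, 2, 3, 4, 5, 6}.
So <>(<>~q | p) fails at the other 0 worlds.

0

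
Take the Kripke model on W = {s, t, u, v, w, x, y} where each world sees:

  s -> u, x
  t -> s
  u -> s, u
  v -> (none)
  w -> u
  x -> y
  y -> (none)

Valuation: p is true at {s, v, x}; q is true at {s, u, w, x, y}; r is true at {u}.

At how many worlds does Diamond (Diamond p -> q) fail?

s: successors {u, x}; Diamond p -> q there: u:T, x:T. ✓
t: successors {s}; Diamond p -> q there: s:T. ✓
u: successors {s, u}; Diamond p -> q there: s:T, u:T. ✓
v: no successors, so Diamond (Diamond p -> q) fails. ✗
w: successors {u}; Diamond p -> q there: u:T. ✓
x: successors {y}; Diamond p -> q there: y:T. ✓
y: no successors, so Diamond (Diamond p -> q) fails. ✗
Satisfying worlds: {s, t, u, w, x}.
So Diamond (Diamond p -> q) fails at the other 2 worlds.

2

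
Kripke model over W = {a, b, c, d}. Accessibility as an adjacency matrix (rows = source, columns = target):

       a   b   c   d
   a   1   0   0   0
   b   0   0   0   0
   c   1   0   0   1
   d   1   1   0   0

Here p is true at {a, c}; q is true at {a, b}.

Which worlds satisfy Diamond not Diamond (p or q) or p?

{a, c, d}

a: Diamond not Diamond (p or q) is F, p is T. ✓
b: Diamond not Diamond (p or q) is F, p is F. ✗
c: Diamond not Diamond (p or q) is F, p is T. ✓
d: Diamond not Diamond (p or q) is T, p is F. ✓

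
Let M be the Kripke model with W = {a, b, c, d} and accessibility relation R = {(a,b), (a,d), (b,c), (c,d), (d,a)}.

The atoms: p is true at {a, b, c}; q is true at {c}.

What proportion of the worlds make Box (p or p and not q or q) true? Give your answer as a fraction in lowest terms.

1/2

a: successors {b, d}; p or p and not q or q there: b:T, d:F. ✗
b: successors {c}; p or p and not q or q there: c:T. ✓
c: successors {d}; p or p and not q or q there: d:F. ✗
d: successors {a}; p or p and not q or q there: a:T. ✓
That's 2 of 4 worlds, so 2/4 = 1/2.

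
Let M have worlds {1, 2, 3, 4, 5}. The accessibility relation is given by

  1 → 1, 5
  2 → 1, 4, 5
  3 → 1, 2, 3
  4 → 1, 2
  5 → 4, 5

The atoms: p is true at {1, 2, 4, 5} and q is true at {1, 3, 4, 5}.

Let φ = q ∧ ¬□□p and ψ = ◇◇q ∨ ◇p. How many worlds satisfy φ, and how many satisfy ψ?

1 and 5

For q ∧ ¬□□p:
1: q is T, ¬□□p is F. ✗
2: q is F, ¬□□p is F. ✗
3: q is T, ¬□□p is T. ✓
4: q is T, ¬□□p is F. ✗
5: q is T, ¬□□p is F. ✗
— 1 world.
For ◇◇q ∨ ◇p:
1: ◇◇q is T, ◇p is T. ✓
2: ◇◇q is T, ◇p is T. ✓
3: ◇◇q is T, ◇p is T. ✓
4: ◇◇q is T, ◇p is T. ✓
5: ◇◇q is T, ◇p is T. ✓
— 5 worlds.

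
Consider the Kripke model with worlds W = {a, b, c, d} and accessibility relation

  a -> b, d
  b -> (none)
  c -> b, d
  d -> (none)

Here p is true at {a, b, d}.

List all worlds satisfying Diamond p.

{a, c}

a: successors {b, d}; p there: b:T, d:T. ✓
b: no successors, so Diamond p fails. ✗
c: successors {b, d}; p there: b:T, d:T. ✓
d: no successors, so Diamond p fails. ✗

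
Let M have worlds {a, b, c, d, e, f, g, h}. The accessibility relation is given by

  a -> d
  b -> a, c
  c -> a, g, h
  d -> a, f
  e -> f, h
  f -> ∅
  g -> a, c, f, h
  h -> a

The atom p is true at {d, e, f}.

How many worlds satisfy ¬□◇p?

a: □◇p is T. ✗
b: □◇p is F. ✓
c: □◇p is F. ✓
d: □◇p is F. ✓
e: □◇p is F. ✓
f: □◇p is T. ✗
g: □◇p is F. ✓
h: □◇p is T. ✗
Satisfying worlds: {b, c, d, e, g}.

5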